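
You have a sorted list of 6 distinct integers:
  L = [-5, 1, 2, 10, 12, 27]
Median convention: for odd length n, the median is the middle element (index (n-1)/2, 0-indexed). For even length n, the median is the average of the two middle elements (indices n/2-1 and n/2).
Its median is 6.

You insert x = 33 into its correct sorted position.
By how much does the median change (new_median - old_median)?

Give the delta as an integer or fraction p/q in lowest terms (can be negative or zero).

Old median = 6
After inserting x = 33: new sorted = [-5, 1, 2, 10, 12, 27, 33]
New median = 10
Delta = 10 - 6 = 4

Answer: 4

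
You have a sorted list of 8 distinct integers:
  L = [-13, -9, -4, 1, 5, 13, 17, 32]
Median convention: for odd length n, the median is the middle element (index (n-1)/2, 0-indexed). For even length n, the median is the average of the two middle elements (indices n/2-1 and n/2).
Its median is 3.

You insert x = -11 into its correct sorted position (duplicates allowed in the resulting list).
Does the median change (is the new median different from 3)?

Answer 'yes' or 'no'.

Answer: yes

Derivation:
Old median = 3
Insert x = -11
New median = 1
Changed? yes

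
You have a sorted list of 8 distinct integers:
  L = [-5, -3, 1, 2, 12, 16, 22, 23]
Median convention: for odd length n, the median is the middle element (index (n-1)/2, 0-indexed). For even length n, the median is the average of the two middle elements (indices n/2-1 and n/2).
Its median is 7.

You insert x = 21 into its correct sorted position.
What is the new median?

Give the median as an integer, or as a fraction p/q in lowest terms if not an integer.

Answer: 12

Derivation:
Old list (sorted, length 8): [-5, -3, 1, 2, 12, 16, 22, 23]
Old median = 7
Insert x = 21
Old length even (8). Middle pair: indices 3,4 = 2,12.
New length odd (9). New median = single middle element.
x = 21: 6 elements are < x, 2 elements are > x.
New sorted list: [-5, -3, 1, 2, 12, 16, 21, 22, 23]
New median = 12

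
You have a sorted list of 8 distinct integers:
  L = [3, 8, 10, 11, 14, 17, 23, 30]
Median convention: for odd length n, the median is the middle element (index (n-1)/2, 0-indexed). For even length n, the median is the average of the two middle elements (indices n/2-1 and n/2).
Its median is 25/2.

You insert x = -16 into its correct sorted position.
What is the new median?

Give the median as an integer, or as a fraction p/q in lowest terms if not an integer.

Old list (sorted, length 8): [3, 8, 10, 11, 14, 17, 23, 30]
Old median = 25/2
Insert x = -16
Old length even (8). Middle pair: indices 3,4 = 11,14.
New length odd (9). New median = single middle element.
x = -16: 0 elements are < x, 8 elements are > x.
New sorted list: [-16, 3, 8, 10, 11, 14, 17, 23, 30]
New median = 11

Answer: 11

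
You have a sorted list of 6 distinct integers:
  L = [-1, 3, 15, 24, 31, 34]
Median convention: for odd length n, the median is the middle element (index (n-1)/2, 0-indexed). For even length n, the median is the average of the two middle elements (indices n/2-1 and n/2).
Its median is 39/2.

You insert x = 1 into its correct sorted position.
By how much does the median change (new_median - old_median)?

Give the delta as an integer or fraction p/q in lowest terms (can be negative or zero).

Old median = 39/2
After inserting x = 1: new sorted = [-1, 1, 3, 15, 24, 31, 34]
New median = 15
Delta = 15 - 39/2 = -9/2

Answer: -9/2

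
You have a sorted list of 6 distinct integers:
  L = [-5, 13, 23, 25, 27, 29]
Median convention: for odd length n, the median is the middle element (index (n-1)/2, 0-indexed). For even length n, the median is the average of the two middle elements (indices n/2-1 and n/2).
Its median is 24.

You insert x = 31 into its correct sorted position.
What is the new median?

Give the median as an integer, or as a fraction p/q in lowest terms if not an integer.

Old list (sorted, length 6): [-5, 13, 23, 25, 27, 29]
Old median = 24
Insert x = 31
Old length even (6). Middle pair: indices 2,3 = 23,25.
New length odd (7). New median = single middle element.
x = 31: 6 elements are < x, 0 elements are > x.
New sorted list: [-5, 13, 23, 25, 27, 29, 31]
New median = 25

Answer: 25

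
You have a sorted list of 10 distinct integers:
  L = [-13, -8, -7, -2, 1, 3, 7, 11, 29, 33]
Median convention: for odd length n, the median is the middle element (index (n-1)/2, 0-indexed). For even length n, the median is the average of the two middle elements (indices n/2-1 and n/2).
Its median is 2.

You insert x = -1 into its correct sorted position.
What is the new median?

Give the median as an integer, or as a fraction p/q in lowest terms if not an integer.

Answer: 1

Derivation:
Old list (sorted, length 10): [-13, -8, -7, -2, 1, 3, 7, 11, 29, 33]
Old median = 2
Insert x = -1
Old length even (10). Middle pair: indices 4,5 = 1,3.
New length odd (11). New median = single middle element.
x = -1: 4 elements are < x, 6 elements are > x.
New sorted list: [-13, -8, -7, -2, -1, 1, 3, 7, 11, 29, 33]
New median = 1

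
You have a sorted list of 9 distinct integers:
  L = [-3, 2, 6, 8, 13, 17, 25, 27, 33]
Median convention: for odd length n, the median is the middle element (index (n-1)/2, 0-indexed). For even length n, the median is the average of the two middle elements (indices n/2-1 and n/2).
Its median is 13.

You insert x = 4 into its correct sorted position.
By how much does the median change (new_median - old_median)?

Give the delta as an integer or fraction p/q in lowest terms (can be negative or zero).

Old median = 13
After inserting x = 4: new sorted = [-3, 2, 4, 6, 8, 13, 17, 25, 27, 33]
New median = 21/2
Delta = 21/2 - 13 = -5/2

Answer: -5/2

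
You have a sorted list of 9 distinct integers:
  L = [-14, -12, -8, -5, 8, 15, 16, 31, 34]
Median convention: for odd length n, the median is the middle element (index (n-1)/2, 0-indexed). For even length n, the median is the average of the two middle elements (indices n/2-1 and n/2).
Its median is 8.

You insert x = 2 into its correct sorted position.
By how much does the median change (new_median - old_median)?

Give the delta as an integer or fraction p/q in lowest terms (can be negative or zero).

Old median = 8
After inserting x = 2: new sorted = [-14, -12, -8, -5, 2, 8, 15, 16, 31, 34]
New median = 5
Delta = 5 - 8 = -3

Answer: -3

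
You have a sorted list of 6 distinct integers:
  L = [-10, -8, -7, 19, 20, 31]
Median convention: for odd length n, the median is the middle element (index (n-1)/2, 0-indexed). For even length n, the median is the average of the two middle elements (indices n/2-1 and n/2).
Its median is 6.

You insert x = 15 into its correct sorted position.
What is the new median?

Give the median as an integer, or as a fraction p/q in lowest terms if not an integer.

Old list (sorted, length 6): [-10, -8, -7, 19, 20, 31]
Old median = 6
Insert x = 15
Old length even (6). Middle pair: indices 2,3 = -7,19.
New length odd (7). New median = single middle element.
x = 15: 3 elements are < x, 3 elements are > x.
New sorted list: [-10, -8, -7, 15, 19, 20, 31]
New median = 15

Answer: 15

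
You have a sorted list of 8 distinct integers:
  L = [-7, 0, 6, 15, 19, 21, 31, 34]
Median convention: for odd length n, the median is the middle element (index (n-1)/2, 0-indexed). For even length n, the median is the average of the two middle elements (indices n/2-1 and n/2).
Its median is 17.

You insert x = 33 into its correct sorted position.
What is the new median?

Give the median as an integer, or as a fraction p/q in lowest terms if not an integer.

Old list (sorted, length 8): [-7, 0, 6, 15, 19, 21, 31, 34]
Old median = 17
Insert x = 33
Old length even (8). Middle pair: indices 3,4 = 15,19.
New length odd (9). New median = single middle element.
x = 33: 7 elements are < x, 1 elements are > x.
New sorted list: [-7, 0, 6, 15, 19, 21, 31, 33, 34]
New median = 19

Answer: 19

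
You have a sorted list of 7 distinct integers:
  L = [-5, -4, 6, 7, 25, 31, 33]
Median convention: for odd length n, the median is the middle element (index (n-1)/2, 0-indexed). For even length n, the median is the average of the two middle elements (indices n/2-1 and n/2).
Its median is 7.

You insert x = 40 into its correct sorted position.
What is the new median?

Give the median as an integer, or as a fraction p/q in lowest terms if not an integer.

Answer: 16

Derivation:
Old list (sorted, length 7): [-5, -4, 6, 7, 25, 31, 33]
Old median = 7
Insert x = 40
Old length odd (7). Middle was index 3 = 7.
New length even (8). New median = avg of two middle elements.
x = 40: 7 elements are < x, 0 elements are > x.
New sorted list: [-5, -4, 6, 7, 25, 31, 33, 40]
New median = 16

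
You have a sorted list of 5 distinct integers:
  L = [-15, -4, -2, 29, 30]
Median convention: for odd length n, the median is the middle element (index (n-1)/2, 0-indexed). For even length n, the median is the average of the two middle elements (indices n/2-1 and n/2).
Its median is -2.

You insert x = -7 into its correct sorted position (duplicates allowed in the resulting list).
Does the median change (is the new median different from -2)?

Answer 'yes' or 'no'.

Old median = -2
Insert x = -7
New median = -3
Changed? yes

Answer: yes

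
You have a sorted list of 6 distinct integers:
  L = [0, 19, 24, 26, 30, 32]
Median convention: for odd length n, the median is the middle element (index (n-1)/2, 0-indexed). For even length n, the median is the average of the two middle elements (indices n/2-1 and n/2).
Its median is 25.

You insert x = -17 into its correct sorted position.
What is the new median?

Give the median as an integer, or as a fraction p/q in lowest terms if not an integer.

Answer: 24

Derivation:
Old list (sorted, length 6): [0, 19, 24, 26, 30, 32]
Old median = 25
Insert x = -17
Old length even (6). Middle pair: indices 2,3 = 24,26.
New length odd (7). New median = single middle element.
x = -17: 0 elements are < x, 6 elements are > x.
New sorted list: [-17, 0, 19, 24, 26, 30, 32]
New median = 24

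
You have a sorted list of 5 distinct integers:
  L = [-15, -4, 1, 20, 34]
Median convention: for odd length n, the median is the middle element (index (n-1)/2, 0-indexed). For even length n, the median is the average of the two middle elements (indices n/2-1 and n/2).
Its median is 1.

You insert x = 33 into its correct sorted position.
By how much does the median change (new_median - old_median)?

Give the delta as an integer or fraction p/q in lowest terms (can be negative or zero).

Answer: 19/2

Derivation:
Old median = 1
After inserting x = 33: new sorted = [-15, -4, 1, 20, 33, 34]
New median = 21/2
Delta = 21/2 - 1 = 19/2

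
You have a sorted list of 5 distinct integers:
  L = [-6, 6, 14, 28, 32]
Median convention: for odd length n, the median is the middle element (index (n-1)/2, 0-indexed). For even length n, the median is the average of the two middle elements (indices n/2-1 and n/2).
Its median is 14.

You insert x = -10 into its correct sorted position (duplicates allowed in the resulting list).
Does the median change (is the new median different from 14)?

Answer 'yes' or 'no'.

Answer: yes

Derivation:
Old median = 14
Insert x = -10
New median = 10
Changed? yes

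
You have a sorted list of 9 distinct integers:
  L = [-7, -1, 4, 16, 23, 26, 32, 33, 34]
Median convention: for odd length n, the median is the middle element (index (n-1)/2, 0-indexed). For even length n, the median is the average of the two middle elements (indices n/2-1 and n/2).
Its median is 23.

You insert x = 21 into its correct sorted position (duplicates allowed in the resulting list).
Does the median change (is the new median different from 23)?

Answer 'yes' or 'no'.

Answer: yes

Derivation:
Old median = 23
Insert x = 21
New median = 22
Changed? yes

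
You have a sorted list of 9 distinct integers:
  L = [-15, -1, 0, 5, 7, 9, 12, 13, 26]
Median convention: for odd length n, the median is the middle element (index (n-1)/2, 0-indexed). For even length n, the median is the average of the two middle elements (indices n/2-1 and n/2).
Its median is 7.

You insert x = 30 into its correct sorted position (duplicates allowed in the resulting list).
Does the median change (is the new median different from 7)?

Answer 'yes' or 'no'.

Answer: yes

Derivation:
Old median = 7
Insert x = 30
New median = 8
Changed? yes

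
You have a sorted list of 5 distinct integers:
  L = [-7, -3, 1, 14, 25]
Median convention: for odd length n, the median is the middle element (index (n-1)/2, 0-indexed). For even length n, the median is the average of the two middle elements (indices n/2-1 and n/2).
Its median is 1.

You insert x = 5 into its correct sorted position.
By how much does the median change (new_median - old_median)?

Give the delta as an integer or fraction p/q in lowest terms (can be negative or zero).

Answer: 2

Derivation:
Old median = 1
After inserting x = 5: new sorted = [-7, -3, 1, 5, 14, 25]
New median = 3
Delta = 3 - 1 = 2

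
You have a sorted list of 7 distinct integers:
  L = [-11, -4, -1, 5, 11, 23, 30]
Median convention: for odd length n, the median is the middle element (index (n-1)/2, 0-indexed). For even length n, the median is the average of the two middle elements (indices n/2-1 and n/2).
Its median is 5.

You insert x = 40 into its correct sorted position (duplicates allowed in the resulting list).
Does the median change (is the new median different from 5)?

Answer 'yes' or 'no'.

Answer: yes

Derivation:
Old median = 5
Insert x = 40
New median = 8
Changed? yes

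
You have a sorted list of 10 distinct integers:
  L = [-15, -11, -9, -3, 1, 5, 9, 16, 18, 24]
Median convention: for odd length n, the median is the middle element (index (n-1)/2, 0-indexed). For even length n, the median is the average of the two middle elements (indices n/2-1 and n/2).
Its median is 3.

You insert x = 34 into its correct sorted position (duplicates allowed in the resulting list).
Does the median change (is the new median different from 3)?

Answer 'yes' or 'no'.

Answer: yes

Derivation:
Old median = 3
Insert x = 34
New median = 5
Changed? yes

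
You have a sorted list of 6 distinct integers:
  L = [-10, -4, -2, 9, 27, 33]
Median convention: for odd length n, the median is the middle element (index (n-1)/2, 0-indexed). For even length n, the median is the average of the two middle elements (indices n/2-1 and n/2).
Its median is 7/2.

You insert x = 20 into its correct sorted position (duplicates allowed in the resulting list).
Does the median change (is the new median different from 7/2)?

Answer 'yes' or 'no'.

Answer: yes

Derivation:
Old median = 7/2
Insert x = 20
New median = 9
Changed? yes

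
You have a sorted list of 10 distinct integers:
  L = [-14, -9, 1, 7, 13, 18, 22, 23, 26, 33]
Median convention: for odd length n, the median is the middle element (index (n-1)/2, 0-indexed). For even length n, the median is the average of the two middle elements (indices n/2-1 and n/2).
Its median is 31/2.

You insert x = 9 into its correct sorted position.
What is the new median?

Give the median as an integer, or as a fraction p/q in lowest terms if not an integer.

Answer: 13

Derivation:
Old list (sorted, length 10): [-14, -9, 1, 7, 13, 18, 22, 23, 26, 33]
Old median = 31/2
Insert x = 9
Old length even (10). Middle pair: indices 4,5 = 13,18.
New length odd (11). New median = single middle element.
x = 9: 4 elements are < x, 6 elements are > x.
New sorted list: [-14, -9, 1, 7, 9, 13, 18, 22, 23, 26, 33]
New median = 13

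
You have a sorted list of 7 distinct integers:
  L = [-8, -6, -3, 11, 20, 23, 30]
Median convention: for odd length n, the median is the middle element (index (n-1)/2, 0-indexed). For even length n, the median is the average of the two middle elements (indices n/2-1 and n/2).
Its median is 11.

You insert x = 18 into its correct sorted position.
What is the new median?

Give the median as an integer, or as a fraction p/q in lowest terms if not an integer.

Old list (sorted, length 7): [-8, -6, -3, 11, 20, 23, 30]
Old median = 11
Insert x = 18
Old length odd (7). Middle was index 3 = 11.
New length even (8). New median = avg of two middle elements.
x = 18: 4 elements are < x, 3 elements are > x.
New sorted list: [-8, -6, -3, 11, 18, 20, 23, 30]
New median = 29/2

Answer: 29/2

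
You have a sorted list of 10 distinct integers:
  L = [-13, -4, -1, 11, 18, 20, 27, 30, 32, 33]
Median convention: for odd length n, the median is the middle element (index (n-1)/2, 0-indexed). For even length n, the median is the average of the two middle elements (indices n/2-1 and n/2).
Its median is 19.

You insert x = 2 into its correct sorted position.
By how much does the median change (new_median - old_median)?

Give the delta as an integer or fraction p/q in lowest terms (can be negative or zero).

Old median = 19
After inserting x = 2: new sorted = [-13, -4, -1, 2, 11, 18, 20, 27, 30, 32, 33]
New median = 18
Delta = 18 - 19 = -1

Answer: -1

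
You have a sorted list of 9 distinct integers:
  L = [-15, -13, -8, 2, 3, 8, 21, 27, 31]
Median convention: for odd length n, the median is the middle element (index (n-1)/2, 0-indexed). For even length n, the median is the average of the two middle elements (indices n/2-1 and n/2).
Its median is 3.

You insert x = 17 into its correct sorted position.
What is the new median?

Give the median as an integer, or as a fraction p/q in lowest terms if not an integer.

Old list (sorted, length 9): [-15, -13, -8, 2, 3, 8, 21, 27, 31]
Old median = 3
Insert x = 17
Old length odd (9). Middle was index 4 = 3.
New length even (10). New median = avg of two middle elements.
x = 17: 6 elements are < x, 3 elements are > x.
New sorted list: [-15, -13, -8, 2, 3, 8, 17, 21, 27, 31]
New median = 11/2

Answer: 11/2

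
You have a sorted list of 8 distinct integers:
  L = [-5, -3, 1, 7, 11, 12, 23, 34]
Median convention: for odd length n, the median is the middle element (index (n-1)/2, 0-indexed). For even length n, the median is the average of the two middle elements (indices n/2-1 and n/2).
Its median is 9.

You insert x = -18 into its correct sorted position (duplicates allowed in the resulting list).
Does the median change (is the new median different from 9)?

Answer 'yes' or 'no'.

Answer: yes

Derivation:
Old median = 9
Insert x = -18
New median = 7
Changed? yes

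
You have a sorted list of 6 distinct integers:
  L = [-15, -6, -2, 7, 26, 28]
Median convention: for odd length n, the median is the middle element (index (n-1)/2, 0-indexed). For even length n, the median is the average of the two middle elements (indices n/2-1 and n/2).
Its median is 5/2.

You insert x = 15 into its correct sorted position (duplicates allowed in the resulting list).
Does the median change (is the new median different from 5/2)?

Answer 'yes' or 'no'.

Old median = 5/2
Insert x = 15
New median = 7
Changed? yes

Answer: yes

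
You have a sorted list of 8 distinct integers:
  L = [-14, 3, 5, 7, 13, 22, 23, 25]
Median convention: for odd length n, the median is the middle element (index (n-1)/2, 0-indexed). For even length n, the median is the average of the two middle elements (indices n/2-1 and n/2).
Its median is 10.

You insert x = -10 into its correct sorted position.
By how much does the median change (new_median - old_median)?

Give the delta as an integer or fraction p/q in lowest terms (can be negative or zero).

Answer: -3

Derivation:
Old median = 10
After inserting x = -10: new sorted = [-14, -10, 3, 5, 7, 13, 22, 23, 25]
New median = 7
Delta = 7 - 10 = -3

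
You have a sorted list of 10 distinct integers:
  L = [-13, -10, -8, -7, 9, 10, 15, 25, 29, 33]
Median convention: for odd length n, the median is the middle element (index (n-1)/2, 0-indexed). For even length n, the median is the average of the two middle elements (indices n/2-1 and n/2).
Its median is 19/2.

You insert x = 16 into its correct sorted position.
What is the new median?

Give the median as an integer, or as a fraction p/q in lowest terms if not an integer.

Old list (sorted, length 10): [-13, -10, -8, -7, 9, 10, 15, 25, 29, 33]
Old median = 19/2
Insert x = 16
Old length even (10). Middle pair: indices 4,5 = 9,10.
New length odd (11). New median = single middle element.
x = 16: 7 elements are < x, 3 elements are > x.
New sorted list: [-13, -10, -8, -7, 9, 10, 15, 16, 25, 29, 33]
New median = 10

Answer: 10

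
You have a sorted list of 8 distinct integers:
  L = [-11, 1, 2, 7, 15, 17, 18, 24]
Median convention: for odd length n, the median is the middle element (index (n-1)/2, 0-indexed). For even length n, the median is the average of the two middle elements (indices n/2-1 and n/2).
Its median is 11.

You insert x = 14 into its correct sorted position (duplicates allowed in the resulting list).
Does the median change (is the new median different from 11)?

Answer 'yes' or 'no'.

Answer: yes

Derivation:
Old median = 11
Insert x = 14
New median = 14
Changed? yes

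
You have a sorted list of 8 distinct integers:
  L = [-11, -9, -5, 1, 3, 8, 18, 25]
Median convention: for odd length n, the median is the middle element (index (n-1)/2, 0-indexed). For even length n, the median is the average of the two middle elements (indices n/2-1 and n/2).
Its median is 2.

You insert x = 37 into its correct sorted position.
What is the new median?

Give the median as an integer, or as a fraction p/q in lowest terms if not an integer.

Old list (sorted, length 8): [-11, -9, -5, 1, 3, 8, 18, 25]
Old median = 2
Insert x = 37
Old length even (8). Middle pair: indices 3,4 = 1,3.
New length odd (9). New median = single middle element.
x = 37: 8 elements are < x, 0 elements are > x.
New sorted list: [-11, -9, -5, 1, 3, 8, 18, 25, 37]
New median = 3

Answer: 3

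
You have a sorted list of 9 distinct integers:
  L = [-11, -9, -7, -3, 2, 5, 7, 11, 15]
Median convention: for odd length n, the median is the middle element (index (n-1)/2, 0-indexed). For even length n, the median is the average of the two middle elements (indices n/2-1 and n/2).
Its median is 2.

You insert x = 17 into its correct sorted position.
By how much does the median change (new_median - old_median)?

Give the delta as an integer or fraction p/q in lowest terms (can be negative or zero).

Answer: 3/2

Derivation:
Old median = 2
After inserting x = 17: new sorted = [-11, -9, -7, -3, 2, 5, 7, 11, 15, 17]
New median = 7/2
Delta = 7/2 - 2 = 3/2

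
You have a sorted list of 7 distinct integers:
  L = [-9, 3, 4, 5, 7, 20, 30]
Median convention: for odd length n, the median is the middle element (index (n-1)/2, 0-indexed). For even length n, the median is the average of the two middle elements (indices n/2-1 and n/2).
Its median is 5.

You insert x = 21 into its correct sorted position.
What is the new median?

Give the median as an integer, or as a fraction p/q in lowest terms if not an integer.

Old list (sorted, length 7): [-9, 3, 4, 5, 7, 20, 30]
Old median = 5
Insert x = 21
Old length odd (7). Middle was index 3 = 5.
New length even (8). New median = avg of two middle elements.
x = 21: 6 elements are < x, 1 elements are > x.
New sorted list: [-9, 3, 4, 5, 7, 20, 21, 30]
New median = 6

Answer: 6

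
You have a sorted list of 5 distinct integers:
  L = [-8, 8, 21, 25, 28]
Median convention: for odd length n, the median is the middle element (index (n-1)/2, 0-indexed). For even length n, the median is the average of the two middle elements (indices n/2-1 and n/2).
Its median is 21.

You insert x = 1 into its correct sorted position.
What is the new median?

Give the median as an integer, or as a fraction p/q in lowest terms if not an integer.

Answer: 29/2

Derivation:
Old list (sorted, length 5): [-8, 8, 21, 25, 28]
Old median = 21
Insert x = 1
Old length odd (5). Middle was index 2 = 21.
New length even (6). New median = avg of two middle elements.
x = 1: 1 elements are < x, 4 elements are > x.
New sorted list: [-8, 1, 8, 21, 25, 28]
New median = 29/2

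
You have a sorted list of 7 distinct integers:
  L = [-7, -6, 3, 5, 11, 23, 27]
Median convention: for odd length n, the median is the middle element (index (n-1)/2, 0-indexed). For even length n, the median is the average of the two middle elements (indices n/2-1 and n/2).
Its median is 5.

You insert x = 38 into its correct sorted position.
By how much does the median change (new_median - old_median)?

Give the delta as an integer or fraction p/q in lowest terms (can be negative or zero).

Answer: 3

Derivation:
Old median = 5
After inserting x = 38: new sorted = [-7, -6, 3, 5, 11, 23, 27, 38]
New median = 8
Delta = 8 - 5 = 3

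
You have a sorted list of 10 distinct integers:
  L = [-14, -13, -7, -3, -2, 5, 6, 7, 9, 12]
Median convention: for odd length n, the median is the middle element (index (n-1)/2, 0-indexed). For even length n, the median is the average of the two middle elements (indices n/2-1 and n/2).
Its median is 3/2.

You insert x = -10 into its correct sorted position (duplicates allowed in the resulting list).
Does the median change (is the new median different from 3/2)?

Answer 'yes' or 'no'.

Answer: yes

Derivation:
Old median = 3/2
Insert x = -10
New median = -2
Changed? yes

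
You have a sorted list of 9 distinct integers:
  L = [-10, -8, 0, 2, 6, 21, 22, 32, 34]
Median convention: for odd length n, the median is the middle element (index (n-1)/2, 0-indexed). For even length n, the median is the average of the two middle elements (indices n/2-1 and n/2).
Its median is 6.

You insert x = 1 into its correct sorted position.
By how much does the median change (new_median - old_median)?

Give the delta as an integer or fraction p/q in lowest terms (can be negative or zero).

Old median = 6
After inserting x = 1: new sorted = [-10, -8, 0, 1, 2, 6, 21, 22, 32, 34]
New median = 4
Delta = 4 - 6 = -2

Answer: -2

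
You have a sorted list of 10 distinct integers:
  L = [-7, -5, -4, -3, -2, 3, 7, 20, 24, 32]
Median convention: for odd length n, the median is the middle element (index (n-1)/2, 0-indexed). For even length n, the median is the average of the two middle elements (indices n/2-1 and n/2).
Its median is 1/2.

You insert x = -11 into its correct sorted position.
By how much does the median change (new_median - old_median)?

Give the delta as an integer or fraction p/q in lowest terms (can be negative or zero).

Old median = 1/2
After inserting x = -11: new sorted = [-11, -7, -5, -4, -3, -2, 3, 7, 20, 24, 32]
New median = -2
Delta = -2 - 1/2 = -5/2

Answer: -5/2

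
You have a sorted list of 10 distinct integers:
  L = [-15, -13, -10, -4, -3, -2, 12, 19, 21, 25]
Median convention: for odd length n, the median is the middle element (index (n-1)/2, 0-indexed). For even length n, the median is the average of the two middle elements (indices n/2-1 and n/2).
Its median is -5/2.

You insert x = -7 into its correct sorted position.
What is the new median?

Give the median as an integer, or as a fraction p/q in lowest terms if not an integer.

Answer: -3

Derivation:
Old list (sorted, length 10): [-15, -13, -10, -4, -3, -2, 12, 19, 21, 25]
Old median = -5/2
Insert x = -7
Old length even (10). Middle pair: indices 4,5 = -3,-2.
New length odd (11). New median = single middle element.
x = -7: 3 elements are < x, 7 elements are > x.
New sorted list: [-15, -13, -10, -7, -4, -3, -2, 12, 19, 21, 25]
New median = -3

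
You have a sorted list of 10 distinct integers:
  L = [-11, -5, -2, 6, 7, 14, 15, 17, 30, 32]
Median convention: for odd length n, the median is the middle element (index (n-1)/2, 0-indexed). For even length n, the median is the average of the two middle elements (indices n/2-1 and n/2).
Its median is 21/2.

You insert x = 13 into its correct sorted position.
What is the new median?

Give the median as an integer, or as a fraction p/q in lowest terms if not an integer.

Old list (sorted, length 10): [-11, -5, -2, 6, 7, 14, 15, 17, 30, 32]
Old median = 21/2
Insert x = 13
Old length even (10). Middle pair: indices 4,5 = 7,14.
New length odd (11). New median = single middle element.
x = 13: 5 elements are < x, 5 elements are > x.
New sorted list: [-11, -5, -2, 6, 7, 13, 14, 15, 17, 30, 32]
New median = 13

Answer: 13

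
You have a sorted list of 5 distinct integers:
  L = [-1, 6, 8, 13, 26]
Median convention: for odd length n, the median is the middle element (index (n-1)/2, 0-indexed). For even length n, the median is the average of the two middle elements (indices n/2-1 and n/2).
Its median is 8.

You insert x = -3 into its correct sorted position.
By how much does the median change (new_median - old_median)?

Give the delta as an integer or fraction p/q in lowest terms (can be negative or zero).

Old median = 8
After inserting x = -3: new sorted = [-3, -1, 6, 8, 13, 26]
New median = 7
Delta = 7 - 8 = -1

Answer: -1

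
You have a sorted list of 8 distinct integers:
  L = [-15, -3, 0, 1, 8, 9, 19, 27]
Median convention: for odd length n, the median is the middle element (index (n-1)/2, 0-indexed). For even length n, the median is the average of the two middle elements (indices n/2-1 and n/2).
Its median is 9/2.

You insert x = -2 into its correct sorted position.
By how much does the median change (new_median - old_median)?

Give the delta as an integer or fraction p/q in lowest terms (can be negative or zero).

Old median = 9/2
After inserting x = -2: new sorted = [-15, -3, -2, 0, 1, 8, 9, 19, 27]
New median = 1
Delta = 1 - 9/2 = -7/2

Answer: -7/2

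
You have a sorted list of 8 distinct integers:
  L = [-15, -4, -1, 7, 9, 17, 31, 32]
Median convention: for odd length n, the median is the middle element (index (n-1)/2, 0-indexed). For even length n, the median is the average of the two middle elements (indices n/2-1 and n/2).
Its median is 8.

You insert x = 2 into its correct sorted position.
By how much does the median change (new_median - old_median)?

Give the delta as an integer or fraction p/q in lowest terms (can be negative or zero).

Answer: -1

Derivation:
Old median = 8
After inserting x = 2: new sorted = [-15, -4, -1, 2, 7, 9, 17, 31, 32]
New median = 7
Delta = 7 - 8 = -1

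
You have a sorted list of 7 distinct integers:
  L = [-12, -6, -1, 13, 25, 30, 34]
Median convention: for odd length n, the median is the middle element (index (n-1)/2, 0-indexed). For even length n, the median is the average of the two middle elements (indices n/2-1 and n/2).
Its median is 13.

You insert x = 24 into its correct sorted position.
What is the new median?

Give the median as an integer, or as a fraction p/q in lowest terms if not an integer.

Old list (sorted, length 7): [-12, -6, -1, 13, 25, 30, 34]
Old median = 13
Insert x = 24
Old length odd (7). Middle was index 3 = 13.
New length even (8). New median = avg of two middle elements.
x = 24: 4 elements are < x, 3 elements are > x.
New sorted list: [-12, -6, -1, 13, 24, 25, 30, 34]
New median = 37/2

Answer: 37/2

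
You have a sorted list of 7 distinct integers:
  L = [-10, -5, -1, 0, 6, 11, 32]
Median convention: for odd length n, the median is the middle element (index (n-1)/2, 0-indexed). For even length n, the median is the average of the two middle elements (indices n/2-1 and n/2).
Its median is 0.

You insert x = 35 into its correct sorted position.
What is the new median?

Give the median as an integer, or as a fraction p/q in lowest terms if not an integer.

Answer: 3

Derivation:
Old list (sorted, length 7): [-10, -5, -1, 0, 6, 11, 32]
Old median = 0
Insert x = 35
Old length odd (7). Middle was index 3 = 0.
New length even (8). New median = avg of two middle elements.
x = 35: 7 elements are < x, 0 elements are > x.
New sorted list: [-10, -5, -1, 0, 6, 11, 32, 35]
New median = 3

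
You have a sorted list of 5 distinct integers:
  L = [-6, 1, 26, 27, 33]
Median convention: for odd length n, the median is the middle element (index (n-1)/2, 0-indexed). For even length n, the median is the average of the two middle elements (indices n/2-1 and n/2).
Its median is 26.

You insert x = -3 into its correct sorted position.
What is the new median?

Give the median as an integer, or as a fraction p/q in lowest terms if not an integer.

Answer: 27/2

Derivation:
Old list (sorted, length 5): [-6, 1, 26, 27, 33]
Old median = 26
Insert x = -3
Old length odd (5). Middle was index 2 = 26.
New length even (6). New median = avg of two middle elements.
x = -3: 1 elements are < x, 4 elements are > x.
New sorted list: [-6, -3, 1, 26, 27, 33]
New median = 27/2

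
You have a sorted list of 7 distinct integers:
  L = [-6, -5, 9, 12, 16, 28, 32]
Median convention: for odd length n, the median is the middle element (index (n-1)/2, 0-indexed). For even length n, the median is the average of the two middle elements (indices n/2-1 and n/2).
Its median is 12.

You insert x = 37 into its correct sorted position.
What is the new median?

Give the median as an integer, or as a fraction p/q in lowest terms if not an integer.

Answer: 14

Derivation:
Old list (sorted, length 7): [-6, -5, 9, 12, 16, 28, 32]
Old median = 12
Insert x = 37
Old length odd (7). Middle was index 3 = 12.
New length even (8). New median = avg of two middle elements.
x = 37: 7 elements are < x, 0 elements are > x.
New sorted list: [-6, -5, 9, 12, 16, 28, 32, 37]
New median = 14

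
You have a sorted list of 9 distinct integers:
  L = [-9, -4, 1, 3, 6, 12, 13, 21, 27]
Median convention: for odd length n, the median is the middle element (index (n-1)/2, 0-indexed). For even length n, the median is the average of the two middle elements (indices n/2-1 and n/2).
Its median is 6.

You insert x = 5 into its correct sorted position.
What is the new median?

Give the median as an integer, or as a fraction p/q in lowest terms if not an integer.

Answer: 11/2

Derivation:
Old list (sorted, length 9): [-9, -4, 1, 3, 6, 12, 13, 21, 27]
Old median = 6
Insert x = 5
Old length odd (9). Middle was index 4 = 6.
New length even (10). New median = avg of two middle elements.
x = 5: 4 elements are < x, 5 elements are > x.
New sorted list: [-9, -4, 1, 3, 5, 6, 12, 13, 21, 27]
New median = 11/2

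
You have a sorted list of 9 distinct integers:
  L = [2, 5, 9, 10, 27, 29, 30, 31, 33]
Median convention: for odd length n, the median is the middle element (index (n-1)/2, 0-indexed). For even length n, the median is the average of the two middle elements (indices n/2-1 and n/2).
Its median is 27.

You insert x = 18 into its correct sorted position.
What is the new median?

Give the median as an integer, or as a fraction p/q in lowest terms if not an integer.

Old list (sorted, length 9): [2, 5, 9, 10, 27, 29, 30, 31, 33]
Old median = 27
Insert x = 18
Old length odd (9). Middle was index 4 = 27.
New length even (10). New median = avg of two middle elements.
x = 18: 4 elements are < x, 5 elements are > x.
New sorted list: [2, 5, 9, 10, 18, 27, 29, 30, 31, 33]
New median = 45/2

Answer: 45/2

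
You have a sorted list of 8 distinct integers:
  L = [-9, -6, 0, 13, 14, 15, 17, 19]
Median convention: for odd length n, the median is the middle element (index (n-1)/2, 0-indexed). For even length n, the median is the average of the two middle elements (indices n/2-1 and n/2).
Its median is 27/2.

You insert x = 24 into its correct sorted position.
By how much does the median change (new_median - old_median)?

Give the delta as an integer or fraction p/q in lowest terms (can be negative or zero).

Answer: 1/2

Derivation:
Old median = 27/2
After inserting x = 24: new sorted = [-9, -6, 0, 13, 14, 15, 17, 19, 24]
New median = 14
Delta = 14 - 27/2 = 1/2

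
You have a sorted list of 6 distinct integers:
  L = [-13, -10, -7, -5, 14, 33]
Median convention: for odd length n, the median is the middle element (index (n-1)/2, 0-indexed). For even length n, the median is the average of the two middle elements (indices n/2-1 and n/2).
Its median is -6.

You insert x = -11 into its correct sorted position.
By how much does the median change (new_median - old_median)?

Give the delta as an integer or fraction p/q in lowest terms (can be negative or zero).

Old median = -6
After inserting x = -11: new sorted = [-13, -11, -10, -7, -5, 14, 33]
New median = -7
Delta = -7 - -6 = -1

Answer: -1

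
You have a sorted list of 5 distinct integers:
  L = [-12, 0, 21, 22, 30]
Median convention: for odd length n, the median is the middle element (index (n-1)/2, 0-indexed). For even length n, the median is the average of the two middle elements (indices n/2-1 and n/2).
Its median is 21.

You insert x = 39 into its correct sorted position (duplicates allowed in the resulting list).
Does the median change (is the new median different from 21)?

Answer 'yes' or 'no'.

Answer: yes

Derivation:
Old median = 21
Insert x = 39
New median = 43/2
Changed? yes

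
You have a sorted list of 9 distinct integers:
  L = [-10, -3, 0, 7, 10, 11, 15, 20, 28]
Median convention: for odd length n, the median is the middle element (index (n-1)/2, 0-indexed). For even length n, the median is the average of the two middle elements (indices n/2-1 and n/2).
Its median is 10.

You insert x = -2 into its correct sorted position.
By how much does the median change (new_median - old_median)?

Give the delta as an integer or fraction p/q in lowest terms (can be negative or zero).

Old median = 10
After inserting x = -2: new sorted = [-10, -3, -2, 0, 7, 10, 11, 15, 20, 28]
New median = 17/2
Delta = 17/2 - 10 = -3/2

Answer: -3/2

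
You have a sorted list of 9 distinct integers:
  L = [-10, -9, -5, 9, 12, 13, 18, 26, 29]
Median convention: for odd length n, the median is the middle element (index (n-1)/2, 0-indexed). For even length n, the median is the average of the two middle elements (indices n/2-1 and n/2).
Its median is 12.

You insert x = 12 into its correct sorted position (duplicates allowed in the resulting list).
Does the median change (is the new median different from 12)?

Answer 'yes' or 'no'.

Old median = 12
Insert x = 12
New median = 12
Changed? no

Answer: no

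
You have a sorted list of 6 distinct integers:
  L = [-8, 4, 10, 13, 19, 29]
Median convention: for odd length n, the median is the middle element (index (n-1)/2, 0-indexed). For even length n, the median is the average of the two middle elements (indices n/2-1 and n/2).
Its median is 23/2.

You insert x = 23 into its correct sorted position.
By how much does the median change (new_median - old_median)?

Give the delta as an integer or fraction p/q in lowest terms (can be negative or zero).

Old median = 23/2
After inserting x = 23: new sorted = [-8, 4, 10, 13, 19, 23, 29]
New median = 13
Delta = 13 - 23/2 = 3/2

Answer: 3/2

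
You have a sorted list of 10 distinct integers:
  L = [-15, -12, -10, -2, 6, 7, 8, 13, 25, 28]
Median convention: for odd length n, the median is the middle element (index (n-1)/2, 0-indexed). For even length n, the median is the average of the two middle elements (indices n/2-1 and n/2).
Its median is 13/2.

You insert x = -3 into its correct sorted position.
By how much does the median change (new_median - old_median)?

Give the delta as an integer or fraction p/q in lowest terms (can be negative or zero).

Answer: -1/2

Derivation:
Old median = 13/2
After inserting x = -3: new sorted = [-15, -12, -10, -3, -2, 6, 7, 8, 13, 25, 28]
New median = 6
Delta = 6 - 13/2 = -1/2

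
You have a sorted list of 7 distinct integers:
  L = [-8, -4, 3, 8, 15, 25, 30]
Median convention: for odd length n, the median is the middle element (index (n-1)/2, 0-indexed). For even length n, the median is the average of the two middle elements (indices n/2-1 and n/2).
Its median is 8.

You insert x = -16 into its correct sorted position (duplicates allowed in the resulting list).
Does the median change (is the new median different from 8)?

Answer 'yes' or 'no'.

Old median = 8
Insert x = -16
New median = 11/2
Changed? yes

Answer: yes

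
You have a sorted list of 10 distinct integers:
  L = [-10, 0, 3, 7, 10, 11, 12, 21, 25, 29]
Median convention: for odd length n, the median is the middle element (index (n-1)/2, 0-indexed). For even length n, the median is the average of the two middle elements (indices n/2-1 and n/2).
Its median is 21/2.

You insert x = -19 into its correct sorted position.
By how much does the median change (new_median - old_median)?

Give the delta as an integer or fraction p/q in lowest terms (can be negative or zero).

Old median = 21/2
After inserting x = -19: new sorted = [-19, -10, 0, 3, 7, 10, 11, 12, 21, 25, 29]
New median = 10
Delta = 10 - 21/2 = -1/2

Answer: -1/2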